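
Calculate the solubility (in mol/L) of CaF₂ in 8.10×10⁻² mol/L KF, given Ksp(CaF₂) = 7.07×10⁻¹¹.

CaF₂(s) ⇌ Ca²⁺(aq) + 2 F⁻(aq)
The solution already contains F⁻ at 8.10×10⁻² mol/L. Let s be the molar solubility of CaF₂.
[F⁻] ≈ 8.10×10⁻² mol/L (common ion dominates); [Ca²⁺] = s.
Ksp = [Ca²⁺][F⁻]^2 = s(8.10×10⁻²)^2
s = 7.07×10⁻¹¹ / (8.10×10⁻²)^2 = 1.08×10⁻⁸
s = 1.08×10⁻⁸ mol/L

1.08×10⁻⁸ M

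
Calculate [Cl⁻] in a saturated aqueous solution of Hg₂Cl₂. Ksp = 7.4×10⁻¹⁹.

1.1×10⁻⁶ M

Hg₂Cl₂(s) ⇌ Hg₂²⁺(aq) + 2 Cl⁻(aq)
If s mol/L of Hg₂Cl₂ dissolves, [Hg₂²⁺] = s and [Cl⁻] = 2s.
Ksp = [Hg₂²⁺][Cl⁻]^2 = s · (2s)^2 = 4s^3 = 7.4×10⁻¹⁹
s = 5.7×10⁻⁷ M
[Cl⁻] = 2s = 1.1×10⁻⁶ M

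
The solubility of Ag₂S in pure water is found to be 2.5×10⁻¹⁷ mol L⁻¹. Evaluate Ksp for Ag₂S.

Ksp = 6.3×10⁻⁵⁰

Ag₂S(s) ⇌ 2 Ag⁺(aq) + S²⁻(aq)
With molar solubility s: [Ag⁺] = 2s, [S²⁻] = s.
Ksp = [Ag⁺]^2[S²⁻] = (2s)^2 · s = 4s^3
Ksp = 4 × (2.5×10⁻¹⁷)^3 = 6.3×10⁻⁵⁰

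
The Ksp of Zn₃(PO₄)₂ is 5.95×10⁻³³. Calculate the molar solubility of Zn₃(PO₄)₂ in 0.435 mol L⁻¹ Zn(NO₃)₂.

1.34×10⁻¹⁶ M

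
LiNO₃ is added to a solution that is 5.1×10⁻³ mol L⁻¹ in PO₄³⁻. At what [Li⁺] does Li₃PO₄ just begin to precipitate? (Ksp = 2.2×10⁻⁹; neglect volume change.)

The threshold for precipitation is Q = Ksp.
Li₃PO₄(s) ⇌ 3 Li⁺(aq) + PO₄³⁻(aq)
Ksp = [Li⁺]^3[PO₄³⁻] = [Li⁺]^3(5.1×10⁻³)
[Li⁺]^3 = 2.2×10⁻⁹ / (5.1×10⁻³) = 4.3×10⁻⁷
[Li⁺] = 7.6×10⁻³ mol L⁻¹

7.6×10⁻³ M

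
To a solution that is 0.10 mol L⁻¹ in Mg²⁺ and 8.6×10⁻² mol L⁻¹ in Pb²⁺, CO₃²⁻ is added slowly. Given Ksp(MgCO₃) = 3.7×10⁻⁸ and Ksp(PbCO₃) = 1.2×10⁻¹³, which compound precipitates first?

PbCO₃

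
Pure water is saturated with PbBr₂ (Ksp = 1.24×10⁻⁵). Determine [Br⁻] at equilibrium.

PbBr₂(s) ⇌ Pb²⁺(aq) + 2 Br⁻(aq)
Let s be the molar solubility. Then [Pb²⁺] = s and [Br⁻] = 2s.
Ksp = [Pb²⁺][Br⁻]^2 = s · (2s)^2 = 4s^3 = 1.24×10⁻⁵
s = 1.46×10⁻² M
[Br⁻] = 2s = 2.92×10⁻² M

2.92×10⁻² M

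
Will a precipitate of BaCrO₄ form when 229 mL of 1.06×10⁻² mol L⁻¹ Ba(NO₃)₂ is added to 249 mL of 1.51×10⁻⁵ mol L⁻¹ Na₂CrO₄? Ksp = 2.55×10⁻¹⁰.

The combined volume is 478 mL.
[Ba²⁺] = (1.06×10⁻²)(229)/478 = 5.08×10⁻³ mol L⁻¹
[CrO₄²⁻] = (1.51×10⁻⁵)(249)/478 = 7.87×10⁻⁶ mol L⁻¹
Q = [Ba²⁺][CrO₄²⁻] = 3.99×10⁻⁸
Because Q > Ksp (3.99×10⁻⁸ vs 2.55×10⁻¹⁰), a precipitate of BaCrO₄ forms.

Yes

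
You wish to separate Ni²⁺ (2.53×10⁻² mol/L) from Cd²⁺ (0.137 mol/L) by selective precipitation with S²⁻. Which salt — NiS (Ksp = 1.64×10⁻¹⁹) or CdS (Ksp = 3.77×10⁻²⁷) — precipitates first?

CdS

The threshold for precipitation is Q = Ksp.
For NiS: [S²⁻] = (Ksp/[Ni²⁺]) = 6.48×10⁻¹⁸ mol/L
For CdS: [S²⁻] = (Ksp/[Cd²⁺]) = 2.75×10⁻²⁶ mol/L
Since CdS needs less S²⁻ to reach saturation, it precipitates first.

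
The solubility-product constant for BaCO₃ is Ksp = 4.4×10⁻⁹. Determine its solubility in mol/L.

BaCO₃(s) ⇌ Ba²⁺(aq) + CO₃²⁻(aq)
Call the molar solubility s, so that [Ba²⁺] = s and [CO₃²⁻] = s.
Ksp = [Ba²⁺][CO₃²⁻] = s · s = s^2
s^2 = 4.4×10⁻⁹
s = (4.4×10⁻⁹)^(1/2) = 6.6×10⁻⁵ mol L⁻¹

6.6×10⁻⁵ M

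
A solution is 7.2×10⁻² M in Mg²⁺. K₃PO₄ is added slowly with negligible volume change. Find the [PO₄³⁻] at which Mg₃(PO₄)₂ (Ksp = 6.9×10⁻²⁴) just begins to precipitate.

Each salt precipitates once Q = Ksp for that salt.
Mg₃(PO₄)₂(s) ⇌ 3 Mg²⁺(aq) + 2 PO₄³⁻(aq)
Ksp = [Mg²⁺]^3[PO₄³⁻]^2 = [PO₄³⁻]^2(7.2×10⁻²)^3
[PO₄³⁻]^2 = 6.9×10⁻²⁴ / (7.2×10⁻²)^3 = 1.8×10⁻²⁰
[PO₄³⁻] = 1.4×10⁻¹⁰ M

1.4×10⁻¹⁰ M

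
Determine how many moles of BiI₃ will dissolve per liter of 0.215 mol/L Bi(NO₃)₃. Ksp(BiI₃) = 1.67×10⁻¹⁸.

BiI₃(s) ⇌ Bi³⁺(aq) + 3 I⁻(aq)
With Bi³⁺ already at 0.215 mol/L and s small, take [Bi³⁺] ≈ 0.215 mol/L and [I⁻] = 3s.
Ksp = [Bi³⁺][I⁻]^3 = (0.215)(3s)^3
(3s)^3 = 1.67×10⁻¹⁸ / (0.215) = 7.77×10⁻¹⁸
s = 6.60×10⁻⁷ mol/L

6.60×10⁻⁷ M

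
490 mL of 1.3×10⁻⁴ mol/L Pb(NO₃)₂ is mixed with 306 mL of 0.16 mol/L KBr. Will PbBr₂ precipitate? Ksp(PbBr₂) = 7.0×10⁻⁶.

No

The combined volume is 796 mL.
[Pb²⁺] = (1.3×10⁻⁴)(490)/796 = 8.0×10⁻⁵ mol/L
[Br⁻] = (0.16)(306)/796 = 6.2×10⁻² mol/L
Q = [Pb²⁺][Br⁻]^2 = 3.0×10⁻⁷
Q < Ksp (3.0×10⁻⁷ vs 7.0×10⁻⁶); the solution remains unsaturated and no precipitate forms.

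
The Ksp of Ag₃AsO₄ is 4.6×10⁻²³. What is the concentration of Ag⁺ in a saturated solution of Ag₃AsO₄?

Ag₃AsO₄(s) ⇌ 3 Ag⁺(aq) + AsO₄³⁻(aq)
For each mole of Ag₃AsO₄ that dissolves per liter, [Ag⁺] = 3s and [AsO₄³⁻] = s; let s denote this solubility.
Ksp = [Ag⁺]^3[AsO₄³⁻] = (3s)^3 · s = 27s^4 = 4.6×10⁻²³
s = 1.1×10⁻⁶ M
[Ag⁺] = 3s = 3.4×10⁻⁶ M

3.4×10⁻⁶ M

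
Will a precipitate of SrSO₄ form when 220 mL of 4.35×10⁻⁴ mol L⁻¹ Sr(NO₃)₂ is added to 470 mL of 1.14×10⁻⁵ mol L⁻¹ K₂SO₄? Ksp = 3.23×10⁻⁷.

No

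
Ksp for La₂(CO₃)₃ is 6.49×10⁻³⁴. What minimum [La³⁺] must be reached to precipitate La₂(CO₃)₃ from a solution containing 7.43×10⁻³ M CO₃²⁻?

3.98×10⁻¹⁴ M

A salt starts to precipitate once the ion product Q reaches its Ksp.
La₂(CO₃)₃(s) ⇌ 2 La³⁺(aq) + 3 CO₃²⁻(aq)
Ksp = [La³⁺]^2[CO₃²⁻]^3 = [La³⁺]^2(7.43×10⁻³)^3
[La³⁺]^2 = 6.49×10⁻³⁴ / (7.43×10⁻³)^3 = 1.58×10⁻²⁷
[La³⁺] = 3.98×10⁻¹⁴ M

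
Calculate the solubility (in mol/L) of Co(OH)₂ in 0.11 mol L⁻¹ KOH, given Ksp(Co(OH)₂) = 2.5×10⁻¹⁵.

2.1×10⁻¹³ M

Co(OH)₂(s) ⇌ Co²⁺(aq) + 2 OH⁻(aq)
OH⁻ is already present at 0.11 mol L⁻¹. If s mol/L of Co(OH)₂ dissolves, [Co²⁺] = s while [OH⁻] ≈ 0.11 mol L⁻¹.
Ksp = [Co²⁺][OH⁻]^2 = s(0.11)^2
s = 2.5×10⁻¹⁵ / (0.11)^2 = 2.1×10⁻¹³
s = 2.1×10⁻¹³ mol L⁻¹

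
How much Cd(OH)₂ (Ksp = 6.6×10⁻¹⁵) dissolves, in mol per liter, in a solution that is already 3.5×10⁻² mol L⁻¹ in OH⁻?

5.4×10⁻¹² M

Cd(OH)₂(s) ⇌ Cd²⁺(aq) + 2 OH⁻(aq)
The solution already contains OH⁻ at 3.5×10⁻² mol L⁻¹. Let s be the molar solubility of Cd(OH)₂.
[OH⁻] ≈ 3.5×10⁻² mol L⁻¹ (common ion dominates); [Cd²⁺] = s.
Ksp = [Cd²⁺][OH⁻]^2 = s(3.5×10⁻²)^2
s = 6.6×10⁻¹⁵ / (3.5×10⁻²)^2 = 5.4×10⁻¹²
s = 5.4×10⁻¹² mol L⁻¹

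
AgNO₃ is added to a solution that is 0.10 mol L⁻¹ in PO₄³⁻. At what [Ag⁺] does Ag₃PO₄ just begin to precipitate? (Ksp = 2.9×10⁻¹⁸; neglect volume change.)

3.1×10⁻⁶ M

Precipitation of each salt begins when its ion product equals Ksp.
Ag₃PO₄(s) ⇌ 3 Ag⁺(aq) + PO₄³⁻(aq)
Ksp = [Ag⁺]^3[PO₄³⁻] = [Ag⁺]^3(0.10)
[Ag⁺]^3 = 2.9×10⁻¹⁸ / (0.10) = 2.9×10⁻¹⁷
[Ag⁺] = 3.1×10⁻⁶ mol L⁻¹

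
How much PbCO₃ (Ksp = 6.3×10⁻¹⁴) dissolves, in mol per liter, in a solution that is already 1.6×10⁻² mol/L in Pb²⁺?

PbCO₃(s) ⇌ Pb²⁺(aq) + CO₃²⁻(aq)
Let s be the solubility of PbCO₃ here. The common ion gives [Pb²⁺] ≈ 1.6×10⁻² mol/L, and [CO₃²⁻] = s.
Ksp = [Pb²⁺][CO₃²⁻] = (1.6×10⁻²)s
s = 6.3×10⁻¹⁴ / (1.6×10⁻²) = 3.9×10⁻¹²
s = 3.9×10⁻¹² mol/L

3.9×10⁻¹² M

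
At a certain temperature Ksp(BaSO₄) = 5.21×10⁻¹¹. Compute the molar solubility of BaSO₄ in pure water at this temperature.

7.22×10⁻⁶ M

BaSO₄(s) ⇌ Ba²⁺(aq) + SO₄²⁻(aq)
If s mol/L of BaSO₄ dissolves, [Ba²⁺] = s and [SO₄²⁻] = s.
Ksp = [Ba²⁺][SO₄²⁻] = s · s = s^2
s^2 = 5.21×10⁻¹¹
s = (5.21×10⁻¹¹)^(1/2) = 7.22×10⁻⁶ M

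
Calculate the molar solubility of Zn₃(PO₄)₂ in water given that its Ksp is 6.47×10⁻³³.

1.43×10⁻⁷ M

Zn₃(PO₄)₂(s) ⇌ 3 Zn²⁺(aq) + 2 PO₄³⁻(aq)
For each mole of Zn₃(PO₄)₂ that dissolves per liter, [Zn²⁺] = 3s and [PO₄³⁻] = 2s; let s denote this solubility.
Ksp = [Zn²⁺]^3[PO₄³⁻]^2 = (3s)^3 · (2s)^2 = 108s^5
108s^5 = 6.47×10⁻³³  ⇒  s^5 = 5.99×10⁻³⁵
s = 1.43×10⁻⁷ mol L⁻¹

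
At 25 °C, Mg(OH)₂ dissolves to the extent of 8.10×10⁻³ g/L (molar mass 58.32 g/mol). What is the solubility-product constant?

Convert to molarity: s = 8.10×10⁻³ / 58.32 = 1.3889×10⁻⁴ mol/L
Mg(OH)₂(s) ⇌ Mg²⁺(aq) + 2 OH⁻(aq)
Call the molar solubility s, so that [Mg²⁺] = s and [OH⁻] = 2s.
Ksp = [Mg²⁺][OH⁻]^2 = s · (2s)^2 = 4s^3
Ksp = 4 × (1.3889×10⁻⁴)^3 = 1.07×10⁻¹¹

Ksp = 1.07×10⁻¹¹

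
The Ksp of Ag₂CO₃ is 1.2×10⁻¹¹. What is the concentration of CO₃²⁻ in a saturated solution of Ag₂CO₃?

1.4×10⁻⁴ M

Ag₂CO₃(s) ⇌ 2 Ag⁺(aq) + CO₃²⁻(aq)
With molar solubility s: [Ag⁺] = 2s, [CO₃²⁻] = s.
Ksp = [Ag⁺]^2[CO₃²⁻] = (2s)^2 · s = 4s^3 = 1.2×10⁻¹¹
s = 1.4×10⁻⁴ mol L⁻¹
[CO₃²⁻] = s = 1.4×10⁻⁴ mol L⁻¹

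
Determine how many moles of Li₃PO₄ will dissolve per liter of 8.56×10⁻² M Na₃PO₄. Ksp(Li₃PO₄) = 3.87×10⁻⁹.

Li₃PO₄(s) ⇌ 3 Li⁺(aq) + PO₄³⁻(aq)
PO₄³⁻ is already present at 8.56×10⁻² M. If s mol/L of Li₃PO₄ dissolves, [Li⁺] = 3s while [PO₄³⁻] ≈ 8.56×10⁻² M.
Ksp = [Li⁺]^3[PO₄³⁻] = (3s)^3(8.56×10⁻²)
(3s)^3 = 3.87×10⁻⁹ / (8.56×10⁻²) = 4.52×10⁻⁸
s = 1.19×10⁻³ M

1.19×10⁻³ M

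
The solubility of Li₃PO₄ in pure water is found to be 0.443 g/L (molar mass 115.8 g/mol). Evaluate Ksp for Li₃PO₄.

Ksp = 5.78×10⁻⁹

Convert to molarity: s = 0.443 / 115.8 = 3.8256×10⁻³ mol/L
Li₃PO₄(s) ⇌ 3 Li⁺(aq) + PO₄³⁻(aq)
Call the molar solubility s, so that [Li⁺] = 3s and [PO₄³⁻] = s.
Ksp = [Li⁺]^3[PO₄³⁻] = (3s)^3 · s = 27s^4
Ksp = 27 × (3.8256×10⁻³)^4 = 5.78×10⁻⁹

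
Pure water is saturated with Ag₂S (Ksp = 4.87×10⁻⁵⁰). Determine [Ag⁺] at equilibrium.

Ag₂S(s) ⇌ 2 Ag⁺(aq) + S²⁻(aq)
For each mole of Ag₂S that dissolves per liter, [Ag⁺] = 2s and [S²⁻] = s; let s denote this solubility.
Ksp = [Ag⁺]^2[S²⁻] = (2s)^2 · s = 4s^3 = 4.87×10⁻⁵⁰
s = 2.30×10⁻¹⁷ mol/L
[Ag⁺] = 2s = 4.60×10⁻¹⁷ mol/L

4.60×10⁻¹⁷ M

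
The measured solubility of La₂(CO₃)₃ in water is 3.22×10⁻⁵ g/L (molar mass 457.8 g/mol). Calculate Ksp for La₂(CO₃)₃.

s = (3.22×10⁻⁵ g L⁻¹)/(457.8 g mol⁻¹) = 7.0336×10⁻⁸ M
La₂(CO₃)₃(s) ⇌ 2 La³⁺(aq) + 3 CO₃²⁻(aq)
If s mol/L of La₂(CO₃)₃ dissolves, [La³⁺] = 2s and [CO₃²⁻] = 3s.
Ksp = [La³⁺]^2[CO₃²⁻]^3 = (2s)^2 · (3s)^3 = 108s^5
Ksp = 108 × (7.0336×10⁻⁸)^5 = 1.86×10⁻³⁴

Ksp = 1.86×10⁻³⁴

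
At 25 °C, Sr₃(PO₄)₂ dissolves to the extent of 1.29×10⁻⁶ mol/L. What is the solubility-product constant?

Ksp = 3.86×10⁻²⁸

Sr₃(PO₄)₂(s) ⇌ 3 Sr²⁺(aq) + 2 PO₄³⁻(aq)
Let s be the molar solubility. Then [Sr²⁺] = 3s and [PO₄³⁻] = 2s.
Ksp = [Sr²⁺]^3[PO₄³⁻]^2 = (3s)^3 · (2s)^2 = 108s^5
Ksp = 108 × (1.29×10⁻⁶)^5 = 3.86×10⁻²⁸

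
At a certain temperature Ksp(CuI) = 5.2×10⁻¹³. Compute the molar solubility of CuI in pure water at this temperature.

CuI(s) ⇌ Cu⁺(aq) + I⁻(aq)
With molar solubility s: [Cu⁺] = s, [I⁻] = s.
Ksp = [Cu⁺][I⁻] = s · s = s^2
s^2 = 5.2×10⁻¹³
s = (5.2×10⁻¹³)^(1/2) = 7.2×10⁻⁷ mol/L

7.2×10⁻⁷ M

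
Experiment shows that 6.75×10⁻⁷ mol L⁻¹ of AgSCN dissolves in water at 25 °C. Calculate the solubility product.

Ksp = 4.56×10⁻¹³

AgSCN(s) ⇌ Ag⁺(aq) + SCN⁻(aq)
With molar solubility s: [Ag⁺] = s, [SCN⁻] = s.
Ksp = [Ag⁺][SCN⁻] = s · s = s^2
Ksp = (6.75×10⁻⁷)^2 = 4.56×10⁻¹³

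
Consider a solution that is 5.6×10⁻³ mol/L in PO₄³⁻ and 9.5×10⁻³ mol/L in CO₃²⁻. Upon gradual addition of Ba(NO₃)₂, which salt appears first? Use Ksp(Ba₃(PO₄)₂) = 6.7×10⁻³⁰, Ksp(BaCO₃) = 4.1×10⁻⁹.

The threshold for precipitation is Q = Ksp.
For Ba₃(PO₄)₂: [Ba²⁺] = (Ksp/[PO₄³⁻]^2)^(1/3) = 6.0×10⁻⁹ mol/L
For BaCO₃: [Ba²⁺] = (Ksp/[CO₃²⁻]) = 4.3×10⁻⁷ mol/L
The smaller threshold [Ba²⁺] is reached first, so Ba₃(PO₄)₂ precipitates first.

Ba₃(PO₄)₂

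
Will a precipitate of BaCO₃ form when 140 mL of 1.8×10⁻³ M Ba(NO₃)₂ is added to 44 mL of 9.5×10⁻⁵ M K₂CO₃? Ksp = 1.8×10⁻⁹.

The combined volume is 184 mL.
[Ba²⁺] = (1.8×10⁻³)(140)/184 = 1.4×10⁻³ M
[CO₃²⁻] = (9.5×10⁻⁵)(44)/184 = 2.3×10⁻⁵ M
Q = [Ba²⁺][CO₃²⁻] = 3.1×10⁻⁸
Q = 3.1×10⁻⁸ > Ksp = 1.8×10⁻⁹, so the solution is supersaturated and BaCO₃ precipitates.

Yes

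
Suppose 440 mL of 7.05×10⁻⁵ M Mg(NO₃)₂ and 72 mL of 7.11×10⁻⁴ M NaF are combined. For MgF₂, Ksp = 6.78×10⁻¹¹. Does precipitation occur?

No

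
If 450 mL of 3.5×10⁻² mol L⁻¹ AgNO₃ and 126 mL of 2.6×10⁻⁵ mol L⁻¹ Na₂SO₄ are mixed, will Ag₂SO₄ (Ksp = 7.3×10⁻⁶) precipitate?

Total volume after mixing = 450 + 126 = 576 mL.
[Ag⁺] = (3.5×10⁻²)(450)/576 = 2.7×10⁻² mol L⁻¹
[SO₄²⁻] = (2.6×10⁻⁵)(126)/576 = 5.7×10⁻⁶ mol L⁻¹
Q = [Ag⁺]^2[SO₄²⁻] = 4.3×10⁻⁹
Q < Ksp (4.3×10⁻⁹ vs 7.3×10⁻⁶); the solution remains unsaturated and no precipitate forms.

No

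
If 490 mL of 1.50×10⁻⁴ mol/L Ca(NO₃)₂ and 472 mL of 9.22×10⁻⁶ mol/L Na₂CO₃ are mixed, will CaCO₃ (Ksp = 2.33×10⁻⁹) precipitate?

No

After mixing, V = 490 mL + 472 mL = 962 mL.
[Ca²⁺] = (1.50×10⁻⁴)(490)/962 = 7.64×10⁻⁵ mol/L
[CO₃²⁻] = (9.22×10⁻⁶)(472)/962 = 4.52×10⁻⁶ mol/L
Q = [Ca²⁺][CO₃²⁻] = 3.46×10⁻¹⁰
Q = 3.46×10⁻¹⁰ < Ksp = 2.33×10⁻⁹, so the solution is unsaturated and no precipitate forms.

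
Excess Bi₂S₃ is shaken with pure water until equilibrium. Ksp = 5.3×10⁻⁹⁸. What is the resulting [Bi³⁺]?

2.7×10⁻²⁰ M

Bi₂S₃(s) ⇌ 2 Bi³⁺(aq) + 3 S²⁻(aq)
For each mole of Bi₂S₃ that dissolves per liter, [Bi³⁺] = 2s and [S²⁻] = 3s; let s denote this solubility.
Ksp = [Bi³⁺]^2[S²⁻]^3 = (2s)^2 · (3s)^3 = 108s^5 = 5.3×10⁻⁹⁸
s = 1.4×10⁻²⁰ mol/L
[Bi³⁺] = 2s = 2.7×10⁻²⁰ mol/L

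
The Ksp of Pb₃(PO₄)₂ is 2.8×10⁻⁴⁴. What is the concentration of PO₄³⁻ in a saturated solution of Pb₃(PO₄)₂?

Pb₃(PO₄)₂(s) ⇌ 3 Pb²⁺(aq) + 2 PO₄³⁻(aq)
If s mol/L of Pb₃(PO₄)₂ dissolves, [Pb²⁺] = 3s and [PO₄³⁻] = 2s.
Ksp = [Pb²⁺]^3[PO₄³⁻]^2 = (3s)^3 · (2s)^2 = 108s^5 = 2.8×10⁻⁴⁴
s = 7.6×10⁻¹⁰ mol/L
[PO₄³⁻] = 2s = 1.5×10⁻⁹ mol/L

1.5×10⁻⁹ M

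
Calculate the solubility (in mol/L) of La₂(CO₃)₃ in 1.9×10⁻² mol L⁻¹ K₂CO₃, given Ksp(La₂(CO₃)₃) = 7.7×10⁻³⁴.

La₂(CO₃)₃(s) ⇌ 2 La³⁺(aq) + 3 CO₃²⁻(aq)
With CO₃²⁻ already at 1.9×10⁻² mol L⁻¹ and s small, take [CO₃²⁻] ≈ 1.9×10⁻² mol L⁻¹ and [La³⁺] = 2s.
Ksp = [La³⁺]^2[CO₃²⁻]^3 = (2s)^2(1.9×10⁻²)^3
(2s)^2 = 7.7×10⁻³⁴ / (1.9×10⁻²)^3 = 1.1×10⁻²⁸
s = 5.3×10⁻¹⁵ mol L⁻¹

5.3×10⁻¹⁵ M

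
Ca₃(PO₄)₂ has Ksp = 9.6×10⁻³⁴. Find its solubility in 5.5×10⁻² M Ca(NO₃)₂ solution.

1.2×10⁻¹⁵ M

Ca₃(PO₄)₂(s) ⇌ 3 Ca²⁺(aq) + 2 PO₄³⁻(aq)
Ca²⁺ is already present at 5.5×10⁻² M. If s mol/L of Ca₃(PO₄)₂ dissolves, [PO₄³⁻] = 2s while [Ca²⁺] ≈ 5.5×10⁻² M.
Ksp = [Ca²⁺]^3[PO₄³⁻]^2 = (5.5×10⁻²)^3(2s)^2
(2s)^2 = 9.6×10⁻³⁴ / (5.5×10⁻²)^3 = 5.8×10⁻³⁰
s = 1.2×10⁻¹⁵ M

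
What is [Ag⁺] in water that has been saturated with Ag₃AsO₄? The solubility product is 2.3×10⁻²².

Ag₃AsO₄(s) ⇌ 3 Ag⁺(aq) + AsO₄³⁻(aq)
Let s be the molar solubility. Then [Ag⁺] = 3s and [AsO₄³⁻] = s.
Ksp = [Ag⁺]^3[AsO₄³⁻] = (3s)^3 · s = 27s^4 = 2.3×10⁻²²
s = 1.7×10⁻⁶ mol/L
[Ag⁺] = 3s = 5.1×10⁻⁶ mol/L

5.1×10⁻⁶ M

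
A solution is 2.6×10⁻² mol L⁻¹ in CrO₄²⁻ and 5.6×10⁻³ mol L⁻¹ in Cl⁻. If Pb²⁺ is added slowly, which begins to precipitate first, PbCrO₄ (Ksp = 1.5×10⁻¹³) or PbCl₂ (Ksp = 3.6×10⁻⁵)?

PbCrO₄

Precipitation of each salt begins when its ion product equals Ksp.
For PbCrO₄: [Pb²⁺] = (Ksp/[CrO₄²⁻]) = 5.8×10⁻¹² mol L⁻¹
For PbCl₂: [Pb²⁺] = (Ksp/[Cl⁻]^2) = 1.1 mol L⁻¹
The smaller threshold [Pb²⁺] is reached first, so PbCrO₄ precipitates first.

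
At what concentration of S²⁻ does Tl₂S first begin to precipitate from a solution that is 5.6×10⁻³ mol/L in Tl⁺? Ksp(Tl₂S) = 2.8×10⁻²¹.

8.9×10⁻¹⁷ M

Precipitation begins when Q = Ksp.
Tl₂S(s) ⇌ 2 Tl⁺(aq) + S²⁻(aq)
Ksp = [Tl⁺]^2[S²⁻] = [S²⁻](5.6×10⁻³)^2
[S²⁻] = 2.8×10⁻²¹ / (5.6×10⁻³)^2 = 8.9×10⁻¹⁷
[S²⁻] = 8.9×10⁻¹⁷ mol/L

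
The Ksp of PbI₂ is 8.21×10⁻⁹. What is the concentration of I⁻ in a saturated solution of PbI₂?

PbI₂(s) ⇌ Pb²⁺(aq) + 2 I⁻(aq)
Call the molar solubility s, so that [Pb²⁺] = s and [I⁻] = 2s.
Ksp = [Pb²⁺][I⁻]^2 = s · (2s)^2 = 4s^3 = 8.21×10⁻⁹
s = 1.27×10⁻³ mol/L
[I⁻] = 2s = 2.54×10⁻³ mol/L

2.54×10⁻³ M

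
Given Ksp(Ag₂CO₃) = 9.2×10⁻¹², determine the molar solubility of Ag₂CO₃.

1.3×10⁻⁴ M

Ag₂CO₃(s) ⇌ 2 Ag⁺(aq) + CO₃²⁻(aq)
For each mole of Ag₂CO₃ that dissolves per liter, [Ag⁺] = 2s and [CO₃²⁻] = s; let s denote this solubility.
Ksp = [Ag⁺]^2[CO₃²⁻] = (2s)^2 · s = 4s^3
4s^3 = 9.2×10⁻¹²  ⇒  s^3 = 2.3×10⁻¹²
Taking the 3rd root, s = 1.3×10⁻⁴ mol/L.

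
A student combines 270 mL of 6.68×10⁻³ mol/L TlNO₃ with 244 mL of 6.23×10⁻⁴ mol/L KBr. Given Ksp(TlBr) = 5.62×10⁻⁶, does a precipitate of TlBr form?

Total volume after mixing = 270 + 244 = 514 mL.
[Tl⁺] = (6.68×10⁻³)(270)/514 = 3.51×10⁻³ mol/L
[Br⁻] = (6.23×10⁻⁴)(244)/514 = 2.96×10⁻⁴ mol/L
Q = [Tl⁺][Br⁻] = 1.04×10⁻⁶
Since Q (1.04×10⁻⁶) is less than Ksp (5.62×10⁻⁶), no TlBr precipitates.

No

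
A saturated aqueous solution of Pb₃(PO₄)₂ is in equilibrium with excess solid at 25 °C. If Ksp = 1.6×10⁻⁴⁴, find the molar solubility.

6.8×10⁻¹⁰ M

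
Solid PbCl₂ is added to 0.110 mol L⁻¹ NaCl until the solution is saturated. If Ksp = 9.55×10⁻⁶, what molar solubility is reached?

7.89×10⁻⁴ M

PbCl₂(s) ⇌ Pb²⁺(aq) + 2 Cl⁻(aq)
With Cl⁻ already at 0.110 mol L⁻¹ and s small, take [Cl⁻] ≈ 0.110 mol L⁻¹ and [Pb²⁺] = s.
Ksp = [Pb²⁺][Cl⁻]^2 = s(0.110)^2
s = 9.55×10⁻⁶ / (0.110)^2 = 7.89×10⁻⁴
s = 7.89×10⁻⁴ mol L⁻¹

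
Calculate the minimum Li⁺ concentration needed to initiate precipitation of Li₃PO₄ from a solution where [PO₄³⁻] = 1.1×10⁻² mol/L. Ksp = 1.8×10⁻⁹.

5.5×10⁻³ M

Precipitation of each salt begins when its ion product equals Ksp.
Li₃PO₄(s) ⇌ 3 Li⁺(aq) + PO₄³⁻(aq)
Ksp = [Li⁺]^3[PO₄³⁻] = [Li⁺]^3(1.1×10⁻²)
[Li⁺]^3 = 1.8×10⁻⁹ / (1.1×10⁻²) = 1.6×10⁻⁷
[Li⁺] = 5.5×10⁻³ mol/L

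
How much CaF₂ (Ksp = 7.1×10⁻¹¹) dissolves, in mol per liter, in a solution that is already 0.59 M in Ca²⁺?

CaF₂(s) ⇌ Ca²⁺(aq) + 2 F⁻(aq)
With Ca²⁺ already at 0.59 M and s small, take [Ca²⁺] ≈ 0.59 M and [F⁻] = 2s.
Ksp = [Ca²⁺][F⁻]^2 = (0.59)(2s)^2
(2s)^2 = 7.1×10⁻¹¹ / (0.59) = 1.2×10⁻¹⁰
s = 5.5×10⁻⁶ M

5.5×10⁻⁶ M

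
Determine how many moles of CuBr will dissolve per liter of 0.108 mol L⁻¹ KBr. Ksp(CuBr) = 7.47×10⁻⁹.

6.92×10⁻⁸ M

CuBr(s) ⇌ Cu⁺(aq) + Br⁻(aq)
The solution already contains Br⁻ at 0.108 mol L⁻¹. Let s be the molar solubility of CuBr.
[Br⁻] ≈ 0.108 mol L⁻¹ (common ion dominates); [Cu⁺] = s.
Ksp = [Cu⁺][Br⁻] = s(0.108)
s = 7.47×10⁻⁹ / (0.108) = 6.92×10⁻⁸
s = 6.92×10⁻⁸ mol L⁻¹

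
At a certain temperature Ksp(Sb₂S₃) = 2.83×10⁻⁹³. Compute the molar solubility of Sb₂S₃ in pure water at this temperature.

1.21×10⁻¹⁹ M

Sb₂S₃(s) ⇌ 2 Sb³⁺(aq) + 3 S²⁻(aq)
If s mol/L of Sb₂S₃ dissolves, [Sb³⁺] = 2s and [S²⁻] = 3s.
Ksp = [Sb³⁺]^2[S²⁻]^3 = (2s)^2 · (3s)^3 = 108s^5
108s^5 = 2.83×10⁻⁹³  ⇒  s^5 = 2.62×10⁻⁹⁵
s = 1.21×10⁻¹⁹ M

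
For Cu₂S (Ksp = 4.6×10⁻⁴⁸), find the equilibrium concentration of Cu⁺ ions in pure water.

Cu₂S(s) ⇌ 2 Cu⁺(aq) + S²⁻(aq)
For each mole of Cu₂S that dissolves per liter, [Cu⁺] = 2s and [S²⁻] = s; let s denote this solubility.
Ksp = [Cu⁺]^2[S²⁻] = (2s)^2 · s = 4s^3 = 4.6×10⁻⁴⁸
s = 1.0×10⁻¹⁶ mol L⁻¹
[Cu⁺] = 2s = 2.1×10⁻¹⁶ mol L⁻¹

2.1×10⁻¹⁶ M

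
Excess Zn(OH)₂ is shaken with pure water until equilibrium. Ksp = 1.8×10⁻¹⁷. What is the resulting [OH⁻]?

3.3×10⁻⁶ M

Zn(OH)₂(s) ⇌ Zn²⁺(aq) + 2 OH⁻(aq)
If s mol/L of Zn(OH)₂ dissolves, [Zn²⁺] = s and [OH⁻] = 2s.
Ksp = [Zn²⁺][OH⁻]^2 = s · (2s)^2 = 4s^3 = 1.8×10⁻¹⁷
s = 1.7×10⁻⁶ mol L⁻¹
[OH⁻] = 2s = 3.3×10⁻⁶ mol L⁻¹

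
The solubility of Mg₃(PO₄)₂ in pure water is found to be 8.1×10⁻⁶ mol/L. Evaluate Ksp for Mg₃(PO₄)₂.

Ksp = 3.8×10⁻²⁴

Mg₃(PO₄)₂(s) ⇌ 3 Mg²⁺(aq) + 2 PO₄³⁻(aq)
Call the molar solubility s, so that [Mg²⁺] = 3s and [PO₄³⁻] = 2s.
Ksp = [Mg²⁺]^3[PO₄³⁻]^2 = (3s)^3 · (2s)^2 = 108s^5
Ksp = 108 × (8.1×10⁻⁶)^5 = 3.8×10⁻²⁴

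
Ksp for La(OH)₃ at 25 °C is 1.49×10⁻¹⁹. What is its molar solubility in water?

8.62×10⁻⁶ M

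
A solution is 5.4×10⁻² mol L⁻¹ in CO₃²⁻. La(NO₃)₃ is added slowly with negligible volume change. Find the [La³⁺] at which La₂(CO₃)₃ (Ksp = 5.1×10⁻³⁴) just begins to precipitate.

Precipitation of each salt begins when its ion product equals Ksp.
La₂(CO₃)₃(s) ⇌ 2 La³⁺(aq) + 3 CO₃²⁻(aq)
Ksp = [La³⁺]^2[CO₃²⁻]^3 = [La³⁺]^2(5.4×10⁻²)^3
[La³⁺]^2 = 5.1×10⁻³⁴ / (5.4×10⁻²)^3 = 3.2×10⁻³⁰
[La³⁺] = 1.8×10⁻¹⁵ mol L⁻¹

1.8×10⁻¹⁵ M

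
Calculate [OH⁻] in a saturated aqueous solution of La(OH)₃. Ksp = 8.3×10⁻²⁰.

2.2×10⁻⁵ M

La(OH)₃(s) ⇌ La³⁺(aq) + 3 OH⁻(aq)
For each mole of La(OH)₃ that dissolves per liter, [La³⁺] = s and [OH⁻] = 3s; let s denote this solubility.
Ksp = [La³⁺][OH⁻]^3 = s · (3s)^3 = 27s^4 = 8.3×10⁻²⁰
s = 7.4×10⁻⁶ mol L⁻¹
[OH⁻] = 3s = 2.2×10⁻⁵ mol L⁻¹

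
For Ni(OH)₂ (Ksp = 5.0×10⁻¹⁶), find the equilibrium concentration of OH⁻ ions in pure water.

1.0×10⁻⁵ M

Ni(OH)₂(s) ⇌ Ni²⁺(aq) + 2 OH⁻(aq)
If s mol/L of Ni(OH)₂ dissolves, [Ni²⁺] = s and [OH⁻] = 2s.
Ksp = [Ni²⁺][OH⁻]^2 = s · (2s)^2 = 4s^3 = 5.0×10⁻¹⁶
s = 5.0×10⁻⁶ mol L⁻¹
[OH⁻] = 2s = 1.0×10⁻⁵ mol L⁻¹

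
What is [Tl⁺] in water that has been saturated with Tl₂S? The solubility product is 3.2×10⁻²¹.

Tl₂S(s) ⇌ 2 Tl⁺(aq) + S²⁻(aq)
Call the molar solubility s, so that [Tl⁺] = 2s and [S²⁻] = s.
Ksp = [Tl⁺]^2[S²⁻] = (2s)^2 · s = 4s^3 = 3.2×10⁻²¹
s = 9.3×10⁻⁸ mol/L
[Tl⁺] = 2s = 1.9×10⁻⁷ mol/L

1.9×10⁻⁷ M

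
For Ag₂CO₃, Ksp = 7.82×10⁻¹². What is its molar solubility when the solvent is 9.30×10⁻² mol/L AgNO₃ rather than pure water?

9.04×10⁻¹⁰ M

Ag₂CO₃(s) ⇌ 2 Ag⁺(aq) + CO₃²⁻(aq)
The solution already contains Ag⁺ at 9.30×10⁻² mol/L. Let s be the molar solubility of Ag₂CO₃.
[Ag⁺] ≈ 9.30×10⁻² mol/L (common ion dominates); [CO₃²⁻] = s.
Ksp = [Ag⁺]^2[CO₃²⁻] = (9.30×10⁻²)^2s
s = 7.82×10⁻¹² / (9.30×10⁻²)^2 = 9.04×10⁻¹⁰
s = 9.04×10⁻¹⁰ mol/L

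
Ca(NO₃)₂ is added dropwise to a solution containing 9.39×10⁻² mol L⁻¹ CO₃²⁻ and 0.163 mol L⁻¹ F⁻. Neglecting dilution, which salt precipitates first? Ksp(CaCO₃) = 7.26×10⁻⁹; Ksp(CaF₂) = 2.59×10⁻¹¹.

Each salt precipitates once Q = Ksp for that salt.
For CaCO₃: [Ca²⁺] = (Ksp/[CO₃²⁻]) = 7.73×10⁻⁸ mol L⁻¹
For CaF₂: [Ca²⁺] = (Ksp/[F⁻]^2) = 9.75×10⁻¹⁰ mol L⁻¹
The smaller threshold [Ca²⁺] is reached first, so CaF₂ precipitates first.

CaF₂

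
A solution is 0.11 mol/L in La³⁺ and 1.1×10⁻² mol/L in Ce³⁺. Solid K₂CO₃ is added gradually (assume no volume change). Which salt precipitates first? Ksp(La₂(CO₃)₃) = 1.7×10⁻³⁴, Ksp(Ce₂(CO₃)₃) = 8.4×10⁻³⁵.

Each salt precipitates once Q = Ksp for that salt.
For La₂(CO₃)₃: [CO₃²⁻] = (Ksp/[La³⁺]^2)^(1/3) = 2.4×10⁻¹¹ mol/L
For Ce₂(CO₃)₃: [CO₃²⁻] = (Ksp/[Ce³⁺]^2)^(1/3) = 8.9×10⁻¹¹ mol/L
Since La₂(CO₃)₃ needs less CO₃²⁻ to reach saturation, it precipitates first.

La₂(CO₃)₃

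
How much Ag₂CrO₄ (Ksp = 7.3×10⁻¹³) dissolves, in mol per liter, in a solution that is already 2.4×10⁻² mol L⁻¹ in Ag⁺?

Ag₂CrO₄(s) ⇌ 2 Ag⁺(aq) + CrO₄²⁻(aq)
With Ag⁺ already at 2.4×10⁻² mol L⁻¹ and s small, take [Ag⁺] ≈ 2.4×10⁻² mol L⁻¹ and [CrO₄²⁻] = s.
Ksp = [Ag⁺]^2[CrO₄²⁻] = (2.4×10⁻²)^2s
s = 7.3×10⁻¹³ / (2.4×10⁻²)^2 = 1.3×10⁻⁹
s = 1.3×10⁻⁹ mol L⁻¹

1.3×10⁻⁹ M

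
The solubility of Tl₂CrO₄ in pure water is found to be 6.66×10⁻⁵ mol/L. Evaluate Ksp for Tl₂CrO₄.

Ksp = 1.18×10⁻¹²

Tl₂CrO₄(s) ⇌ 2 Tl⁺(aq) + CrO₄²⁻(aq)
Let s be the molar solubility. Then [Tl⁺] = 2s and [CrO₄²⁻] = s.
Ksp = [Tl⁺]^2[CrO₄²⁻] = (2s)^2 · s = 4s^3
Ksp = 4 × (6.66×10⁻⁵)^3 = 1.18×10⁻¹²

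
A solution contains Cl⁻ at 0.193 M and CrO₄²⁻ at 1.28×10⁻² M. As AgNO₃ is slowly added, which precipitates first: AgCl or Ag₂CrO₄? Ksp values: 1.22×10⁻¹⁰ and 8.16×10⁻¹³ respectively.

The threshold for precipitation is Q = Ksp.
For AgCl: [Ag⁺] = (Ksp/[Cl⁻]) = 6.32×10⁻¹⁰ M
For Ag₂CrO₄: [Ag⁺] = (Ksp/[CrO₄²⁻])^(1/2) = 7.98×10⁻⁶ M
The smaller threshold [Ag⁺] is reached first, so AgCl precipitates first.

AgCl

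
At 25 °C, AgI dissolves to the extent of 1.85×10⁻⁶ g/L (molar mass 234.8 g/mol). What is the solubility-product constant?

s = (1.85×10⁻⁶ g L⁻¹)/(234.8 g mol⁻¹) = 7.8790×10⁻⁹ M
AgI(s) ⇌ Ag⁺(aq) + I⁻(aq)
For each mole of AgI that dissolves per liter, [Ag⁺] = s and [I⁻] = s; let s denote this solubility.
Ksp = [Ag⁺][I⁻] = s · s = s^2
Ksp = (7.8790×10⁻⁹)^2 = 6.21×10⁻¹⁷

Ksp = 6.21×10⁻¹⁷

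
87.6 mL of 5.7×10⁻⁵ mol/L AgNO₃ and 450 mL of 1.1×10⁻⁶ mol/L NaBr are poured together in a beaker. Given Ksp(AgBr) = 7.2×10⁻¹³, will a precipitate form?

The combined volume is 537.6 mL.
[Ag⁺] = (5.7×10⁻⁵)(87.6)/537.6 = 9.3×10⁻⁶ mol/L
[Br⁻] = (1.1×10⁻⁶)(450)/537.6 = 9.2×10⁻⁷ mol/L
Q = [Ag⁺][Br⁻] = 8.6×10⁻¹²
Because Q > Ksp (8.6×10⁻¹² vs 7.2×10⁻¹³), a precipitate of AgBr forms.

Yes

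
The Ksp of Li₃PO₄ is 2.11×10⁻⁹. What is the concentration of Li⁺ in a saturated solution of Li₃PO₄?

Li₃PO₄(s) ⇌ 3 Li⁺(aq) + PO₄³⁻(aq)
If s mol/L of Li₃PO₄ dissolves, [Li⁺] = 3s and [PO₄³⁻] = s.
Ksp = [Li⁺]^3[PO₄³⁻] = (3s)^3 · s = 27s^4 = 2.11×10⁻⁹
s = 2.97×10⁻³ mol L⁻¹
[Li⁺] = 3s = 8.92×10⁻³ mol L⁻¹

8.92×10⁻³ M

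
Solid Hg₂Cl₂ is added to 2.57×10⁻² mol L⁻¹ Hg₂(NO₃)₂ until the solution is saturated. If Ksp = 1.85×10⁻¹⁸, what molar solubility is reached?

Hg₂Cl₂(s) ⇌ Hg₂²⁺(aq) + 2 Cl⁻(aq)
The solution already contains Hg₂²⁺ at 2.57×10⁻² mol L⁻¹. Let s be the molar solubility of Hg₂Cl₂.
[Hg₂²⁺] ≈ 2.57×10⁻² mol L⁻¹ (common ion dominates); [Cl⁻] = 2s.
Ksp = [Hg₂²⁺][Cl⁻]^2 = (2.57×10⁻²)(2s)^2
(2s)^2 = 1.85×10⁻¹⁸ / (2.57×10⁻²) = 7.20×10⁻¹⁷
s = 4.24×10⁻⁹ mol L⁻¹

4.24×10⁻⁹ M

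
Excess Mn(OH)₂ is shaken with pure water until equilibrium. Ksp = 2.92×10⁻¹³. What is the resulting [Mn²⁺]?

4.18×10⁻⁵ M

Mn(OH)₂(s) ⇌ Mn²⁺(aq) + 2 OH⁻(aq)
If s mol/L of Mn(OH)₂ dissolves, [Mn²⁺] = s and [OH⁻] = 2s.
Ksp = [Mn²⁺][OH⁻]^2 = s · (2s)^2 = 4s^3 = 2.92×10⁻¹³
s = 4.18×10⁻⁵ M
[Mn²⁺] = s = 4.18×10⁻⁵ M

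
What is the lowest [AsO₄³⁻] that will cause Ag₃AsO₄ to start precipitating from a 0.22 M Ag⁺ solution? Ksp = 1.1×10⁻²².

1.0×10⁻²⁰ M

Each salt precipitates once Q = Ksp for that salt.
Ag₃AsO₄(s) ⇌ 3 Ag⁺(aq) + AsO₄³⁻(aq)
Ksp = [Ag⁺]^3[AsO₄³⁻] = [AsO₄³⁻](0.22)^3
[AsO₄³⁻] = 1.1×10⁻²² / (0.22)^3 = 1.0×10⁻²⁰
[AsO₄³⁻] = 1.0×10⁻²⁰ M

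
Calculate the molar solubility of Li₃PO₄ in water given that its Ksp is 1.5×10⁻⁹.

Li₃PO₄(s) ⇌ 3 Li⁺(aq) + PO₄³⁻(aq)
Call the molar solubility s, so that [Li⁺] = 3s and [PO₄³⁻] = s.
Ksp = [Li⁺]^3[PO₄³⁻] = (3s)^3 · s = 27s^4
27s^4 = 1.5×10⁻⁹  ⇒  s^4 = 5.6×10⁻¹¹
s = (5.6×10⁻¹¹)^(1/4) = 2.7×10⁻³ M

2.7×10⁻³ M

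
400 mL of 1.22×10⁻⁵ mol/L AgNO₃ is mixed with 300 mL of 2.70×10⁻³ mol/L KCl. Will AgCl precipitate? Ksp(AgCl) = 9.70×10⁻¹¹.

Total volume after mixing = 400 + 300 = 700 mL.
[Ag⁺] = (1.22×10⁻⁵)(400)/700 = 6.97×10⁻⁶ mol/L
[Cl⁻] = (2.70×10⁻³)(300)/700 = 1.16×10⁻³ mol/L
Q = [Ag⁺][Cl⁻] = 8.07×10⁻⁹
Since Q (8.07×10⁻⁹) exceeds Ksp (9.70×10⁻¹¹), AgCl will precipitate.

Yes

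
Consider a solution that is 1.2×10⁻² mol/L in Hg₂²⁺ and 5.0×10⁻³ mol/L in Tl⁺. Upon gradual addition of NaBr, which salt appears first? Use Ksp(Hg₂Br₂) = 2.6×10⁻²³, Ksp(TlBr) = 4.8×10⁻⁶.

A salt starts to precipitate once the ion product Q reaches its Ksp.
For Hg₂Br₂: [Br⁻] = (Ksp/[Hg₂²⁺])^(1/2) = 4.7×10⁻¹¹ mol/L
For TlBr: [Br⁻] = (Ksp/[Tl⁺]) = 9.6×10⁻⁴ mol/L
Hg₂Br₂ requires the lower [Br⁻], so it precipitates first.

Hg₂Br₂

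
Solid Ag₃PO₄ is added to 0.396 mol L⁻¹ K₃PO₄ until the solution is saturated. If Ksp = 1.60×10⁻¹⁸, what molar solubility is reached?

5.31×10⁻⁷ M

Ag₃PO₄(s) ⇌ 3 Ag⁺(aq) + PO₄³⁻(aq)
With PO₄³⁻ already at 0.396 mol L⁻¹ and s small, take [PO₄³⁻] ≈ 0.396 mol L⁻¹ and [Ag⁺] = 3s.
Ksp = [Ag⁺]^3[PO₄³⁻] = (3s)^3(0.396)
(3s)^3 = 1.60×10⁻¹⁸ / (0.396) = 4.04×10⁻¹⁸
s = 5.31×10⁻⁷ mol L⁻¹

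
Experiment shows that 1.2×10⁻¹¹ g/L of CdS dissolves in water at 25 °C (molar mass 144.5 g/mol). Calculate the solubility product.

Ksp = 6.9×10⁻²⁷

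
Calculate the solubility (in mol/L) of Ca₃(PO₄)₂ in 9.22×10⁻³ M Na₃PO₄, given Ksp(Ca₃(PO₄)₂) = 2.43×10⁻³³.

1.02×10⁻¹⁰ M

Ca₃(PO₄)₂(s) ⇌ 3 Ca²⁺(aq) + 2 PO₄³⁻(aq)
With PO₄³⁻ already at 9.22×10⁻³ M and s small, take [PO₄³⁻] ≈ 9.22×10⁻³ M and [Ca²⁺] = 3s.
Ksp = [Ca²⁺]^3[PO₄³⁻]^2 = (3s)^3(9.22×10⁻³)^2
(3s)^3 = 2.43×10⁻³³ / (9.22×10⁻³)^2 = 2.86×10⁻²⁹
s = 1.02×10⁻¹⁰ M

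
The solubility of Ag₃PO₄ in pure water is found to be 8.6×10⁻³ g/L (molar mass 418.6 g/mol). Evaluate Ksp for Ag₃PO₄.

Molar solubility s = (8.6×10⁻³ g/L) / (418.6 g/mol) = 2.054×10⁻⁵ mol/L
Ag₃PO₄(s) ⇌ 3 Ag⁺(aq) + PO₄³⁻(aq)
For each mole of Ag₃PO₄ that dissolves per liter, [Ag⁺] = 3s and [PO₄³⁻] = s; let s denote this solubility.
Ksp = [Ag⁺]^3[PO₄³⁻] = (3s)^3 · s = 27s^4
Ksp = 27 × (2.054×10⁻⁵)^4 = 4.8×10⁻¹⁸

Ksp = 4.8×10⁻¹⁸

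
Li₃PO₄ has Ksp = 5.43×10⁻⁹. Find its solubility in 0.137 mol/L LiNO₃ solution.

2.11×10⁻⁶ M

Li₃PO₄(s) ⇌ 3 Li⁺(aq) + PO₄³⁻(aq)
With Li⁺ already at 0.137 mol/L and s small, take [Li⁺] ≈ 0.137 mol/L and [PO₄³⁻] = s.
Ksp = [Li⁺]^3[PO₄³⁻] = (0.137)^3s
s = 5.43×10⁻⁹ / (0.137)^3 = 2.11×10⁻⁶
s = 2.11×10⁻⁶ mol/L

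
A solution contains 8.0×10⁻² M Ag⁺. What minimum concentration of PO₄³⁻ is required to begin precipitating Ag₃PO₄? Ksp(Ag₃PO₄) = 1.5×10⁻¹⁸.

2.9×10⁻¹⁵ M

A salt starts to precipitate once the ion product Q reaches its Ksp.
Ag₃PO₄(s) ⇌ 3 Ag⁺(aq) + PO₄³⁻(aq)
Ksp = [Ag⁺]^3[PO₄³⁻] = [PO₄³⁻](8.0×10⁻²)^3
[PO₄³⁻] = 1.5×10⁻¹⁸ / (8.0×10⁻²)^3 = 2.9×10⁻¹⁵
[PO₄³⁻] = 2.9×10⁻¹⁵ M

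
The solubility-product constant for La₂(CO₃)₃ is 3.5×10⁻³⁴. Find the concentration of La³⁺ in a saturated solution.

La₂(CO₃)₃(s) ⇌ 2 La³⁺(aq) + 3 CO₃²⁻(aq)
With molar solubility s: [La³⁺] = 2s, [CO₃²⁻] = 3s.
Ksp = [La³⁺]^2[CO₃²⁻]^3 = (2s)^2 · (3s)^3 = 108s^5 = 3.5×10⁻³⁴
s = 8.0×10⁻⁸ M
[La³⁺] = 2s = 1.6×10⁻⁷ M

1.6×10⁻⁷ M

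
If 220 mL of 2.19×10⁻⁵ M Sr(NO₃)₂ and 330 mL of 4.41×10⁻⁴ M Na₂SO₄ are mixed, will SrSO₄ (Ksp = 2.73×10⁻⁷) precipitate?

No

Total volume after mixing = 220 + 330 = 550 mL.
[Sr²⁺] = (2.19×10⁻⁵)(220)/550 = 8.76×10⁻⁶ M
[SO₄²⁻] = (4.41×10⁻⁴)(330)/550 = 2.65×10⁻⁴ M
Q = [Sr²⁺][SO₄²⁻] = 2.32×10⁻⁹
Q < Ksp (2.32×10⁻⁹ vs 2.73×10⁻⁷); the solution remains unsaturated and no precipitate forms.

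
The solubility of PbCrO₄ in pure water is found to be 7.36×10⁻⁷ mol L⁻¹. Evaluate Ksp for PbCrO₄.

Ksp = 5.42×10⁻¹³

PbCrO₄(s) ⇌ Pb²⁺(aq) + CrO₄²⁻(aq)
If s mol/L of PbCrO₄ dissolves, [Pb²⁺] = s and [CrO₄²⁻] = s.
Ksp = [Pb²⁺][CrO₄²⁻] = s · s = s^2
Ksp = (7.36×10⁻⁷)^2 = 5.42×10⁻¹³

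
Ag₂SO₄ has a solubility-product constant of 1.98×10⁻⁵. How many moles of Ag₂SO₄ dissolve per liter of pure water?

1.70×10⁻² M

Ag₂SO₄(s) ⇌ 2 Ag⁺(aq) + SO₄²⁻(aq)
Let s be the molar solubility. Then [Ag⁺] = 2s and [SO₄²⁻] = s.
Ksp = [Ag⁺]^2[SO₄²⁻] = (2s)^2 · s = 4s^3
4s^3 = 1.98×10⁻⁵  ⇒  s^3 = 4.95×10⁻⁶
s = (4.95×10⁻⁶)^(1/3) = 1.70×10⁻² M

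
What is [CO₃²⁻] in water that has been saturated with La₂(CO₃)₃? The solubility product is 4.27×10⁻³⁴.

2.49×10⁻⁷ M

La₂(CO₃)₃(s) ⇌ 2 La³⁺(aq) + 3 CO₃²⁻(aq)
For each mole of La₂(CO₃)₃ that dissolves per liter, [La³⁺] = 2s and [CO₃²⁻] = 3s; let s denote this solubility.
Ksp = [La³⁺]^2[CO₃²⁻]^3 = (2s)^2 · (3s)^3 = 108s^5 = 4.27×10⁻³⁴
s = 8.31×10⁻⁸ mol L⁻¹
[CO₃²⁻] = 3s = 2.49×10⁻⁷ mol L⁻¹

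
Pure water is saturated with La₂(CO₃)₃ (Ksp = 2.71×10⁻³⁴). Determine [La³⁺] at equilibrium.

La₂(CO₃)₃(s) ⇌ 2 La³⁺(aq) + 3 CO₃²⁻(aq)
If s mol/L of La₂(CO₃)₃ dissolves, [La³⁺] = 2s and [CO₃²⁻] = 3s.
Ksp = [La³⁺]^2[CO₃²⁻]^3 = (2s)^2 · (3s)^3 = 108s^5 = 2.71×10⁻³⁴
s = 7.58×10⁻⁸ mol L⁻¹
[La³⁺] = 2s = 1.52×10⁻⁷ mol L⁻¹

1.52×10⁻⁷ M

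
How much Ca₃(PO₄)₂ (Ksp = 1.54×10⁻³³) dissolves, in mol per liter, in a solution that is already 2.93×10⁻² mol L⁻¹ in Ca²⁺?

Ca₃(PO₄)₂(s) ⇌ 3 Ca²⁺(aq) + 2 PO₄³⁻(aq)
The solution already contains Ca²⁺ at 2.93×10⁻² mol L⁻¹. Let s be the molar solubility of Ca₃(PO₄)₂.
[Ca²⁺] ≈ 2.93×10⁻² mol L⁻¹ (common ion dominates); [PO₄³⁻] = 2s.
Ksp = [Ca²⁺]^3[PO₄³⁻]^2 = (2.93×10⁻²)^3(2s)^2
(2s)^2 = 1.54×10⁻³³ / (2.93×10⁻²)^3 = 6.12×10⁻²⁹
s = 3.91×10⁻¹⁵ mol L⁻¹

3.91×10⁻¹⁵ M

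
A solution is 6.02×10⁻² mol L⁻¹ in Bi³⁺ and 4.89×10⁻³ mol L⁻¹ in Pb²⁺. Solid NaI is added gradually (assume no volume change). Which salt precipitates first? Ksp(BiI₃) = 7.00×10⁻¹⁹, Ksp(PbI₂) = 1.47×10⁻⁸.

The threshold for precipitation is Q = Ksp.
For BiI₃: [I⁻] = (Ksp/[Bi³⁺])^(1/3) = 2.27×10⁻⁶ mol L⁻¹
For PbI₂: [I⁻] = (Ksp/[Pb²⁺])^(1/2) = 1.73×10⁻³ mol L⁻¹
BiI₃ requires the lower [I⁻], so it precipitates first.

BiI₃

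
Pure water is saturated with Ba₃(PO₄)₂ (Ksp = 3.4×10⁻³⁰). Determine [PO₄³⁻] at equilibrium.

1.0×10⁻⁶ M

Ba₃(PO₄)₂(s) ⇌ 3 Ba²⁺(aq) + 2 PO₄³⁻(aq)
Let s be the molar solubility. Then [Ba²⁺] = 3s and [PO₄³⁻] = 2s.
Ksp = [Ba²⁺]^3[PO₄³⁻]^2 = (3s)^3 · (2s)^2 = 108s^5 = 3.4×10⁻³⁰
s = 5.0×10⁻⁷ M
[PO₄³⁻] = 2s = 1.0×10⁻⁶ M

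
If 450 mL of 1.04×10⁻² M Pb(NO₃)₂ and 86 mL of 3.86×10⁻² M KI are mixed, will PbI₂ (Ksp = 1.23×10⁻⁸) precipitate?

The combined volume is 536 mL.
[Pb²⁺] = (1.04×10⁻²)(450)/536 = 8.73×10⁻³ M
[I⁻] = (3.86×10⁻²)(86)/536 = 6.19×10⁻³ M
Q = [Pb²⁺][I⁻]^2 = 3.35×10⁻⁷
Because Q > Ksp (3.35×10⁻⁷ vs 1.23×10⁻⁸), a precipitate of PbI₂ forms.

Yes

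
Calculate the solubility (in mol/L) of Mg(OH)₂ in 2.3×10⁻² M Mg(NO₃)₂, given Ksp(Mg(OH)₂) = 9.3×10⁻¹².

1.0×10⁻⁵ M

Mg(OH)₂(s) ⇌ Mg²⁺(aq) + 2 OH⁻(aq)
With Mg²⁺ already at 2.3×10⁻² M and s small, take [Mg²⁺] ≈ 2.3×10⁻² M and [OH⁻] = 2s.
Ksp = [Mg²⁺][OH⁻]^2 = (2.3×10⁻²)(2s)^2
(2s)^2 = 9.3×10⁻¹² / (2.3×10⁻²) = 4.0×10⁻¹⁰
s = 1.0×10⁻⁵ M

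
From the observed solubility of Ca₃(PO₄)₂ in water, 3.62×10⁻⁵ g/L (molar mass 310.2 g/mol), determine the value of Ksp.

s = (3.62×10⁻⁵ g L⁻¹)/(310.2 g mol⁻¹) = 1.1670×10⁻⁷ M
Ca₃(PO₄)₂(s) ⇌ 3 Ca²⁺(aq) + 2 PO₄³⁻(aq)
If s mol/L of Ca₃(PO₄)₂ dissolves, [Ca²⁺] = 3s and [PO₄³⁻] = 2s.
Ksp = [Ca²⁺]^3[PO₄³⁻]^2 = (3s)^3 · (2s)^2 = 108s^5
Ksp = 108 × (1.1670×10⁻⁷)^5 = 2.34×10⁻³³

Ksp = 2.34×10⁻³³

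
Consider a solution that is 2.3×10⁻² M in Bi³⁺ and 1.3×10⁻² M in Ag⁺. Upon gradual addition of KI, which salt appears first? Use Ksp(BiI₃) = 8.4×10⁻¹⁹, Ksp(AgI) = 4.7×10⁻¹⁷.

AgI

Precipitation of each salt begins when its ion product equals Ksp.
For BiI₃: [I⁻] = (Ksp/[Bi³⁺])^(1/3) = 3.3×10⁻⁶ M
For AgI: [I⁻] = (Ksp/[Ag⁺]) = 3.6×10⁻¹⁵ M
Since AgI needs less I⁻ to reach saturation, it precipitates first.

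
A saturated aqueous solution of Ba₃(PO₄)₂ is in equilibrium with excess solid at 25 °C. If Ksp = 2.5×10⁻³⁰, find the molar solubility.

Ba₃(PO₄)₂(s) ⇌ 3 Ba²⁺(aq) + 2 PO₄³⁻(aq)
If s mol/L of Ba₃(PO₄)₂ dissolves, [Ba²⁺] = 3s and [PO₄³⁻] = 2s.
Ksp = [Ba²⁺]^3[PO₄³⁻]^2 = (3s)^3 · (2s)^2 = 108s^5
108s^5 = 2.5×10⁻³⁰  ⇒  s^5 = 2.3×10⁻³²
s = (2.3×10⁻³²)^(1/5) = 4.7×10⁻⁷ M

4.7×10⁻⁷ M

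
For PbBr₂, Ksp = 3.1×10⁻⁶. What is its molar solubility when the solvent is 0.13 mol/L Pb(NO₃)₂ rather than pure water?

2.4×10⁻³ M

PbBr₂(s) ⇌ Pb²⁺(aq) + 2 Br⁻(aq)
Let s be the solubility of PbBr₂ here. The common ion gives [Pb²⁺] ≈ 0.13 mol/L, and [Br⁻] = 2s.
Ksp = [Pb²⁺][Br⁻]^2 = (0.13)(2s)^2
(2s)^2 = 3.1×10⁻⁶ / (0.13) = 2.4×10⁻⁵
s = 2.4×10⁻³ mol/L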